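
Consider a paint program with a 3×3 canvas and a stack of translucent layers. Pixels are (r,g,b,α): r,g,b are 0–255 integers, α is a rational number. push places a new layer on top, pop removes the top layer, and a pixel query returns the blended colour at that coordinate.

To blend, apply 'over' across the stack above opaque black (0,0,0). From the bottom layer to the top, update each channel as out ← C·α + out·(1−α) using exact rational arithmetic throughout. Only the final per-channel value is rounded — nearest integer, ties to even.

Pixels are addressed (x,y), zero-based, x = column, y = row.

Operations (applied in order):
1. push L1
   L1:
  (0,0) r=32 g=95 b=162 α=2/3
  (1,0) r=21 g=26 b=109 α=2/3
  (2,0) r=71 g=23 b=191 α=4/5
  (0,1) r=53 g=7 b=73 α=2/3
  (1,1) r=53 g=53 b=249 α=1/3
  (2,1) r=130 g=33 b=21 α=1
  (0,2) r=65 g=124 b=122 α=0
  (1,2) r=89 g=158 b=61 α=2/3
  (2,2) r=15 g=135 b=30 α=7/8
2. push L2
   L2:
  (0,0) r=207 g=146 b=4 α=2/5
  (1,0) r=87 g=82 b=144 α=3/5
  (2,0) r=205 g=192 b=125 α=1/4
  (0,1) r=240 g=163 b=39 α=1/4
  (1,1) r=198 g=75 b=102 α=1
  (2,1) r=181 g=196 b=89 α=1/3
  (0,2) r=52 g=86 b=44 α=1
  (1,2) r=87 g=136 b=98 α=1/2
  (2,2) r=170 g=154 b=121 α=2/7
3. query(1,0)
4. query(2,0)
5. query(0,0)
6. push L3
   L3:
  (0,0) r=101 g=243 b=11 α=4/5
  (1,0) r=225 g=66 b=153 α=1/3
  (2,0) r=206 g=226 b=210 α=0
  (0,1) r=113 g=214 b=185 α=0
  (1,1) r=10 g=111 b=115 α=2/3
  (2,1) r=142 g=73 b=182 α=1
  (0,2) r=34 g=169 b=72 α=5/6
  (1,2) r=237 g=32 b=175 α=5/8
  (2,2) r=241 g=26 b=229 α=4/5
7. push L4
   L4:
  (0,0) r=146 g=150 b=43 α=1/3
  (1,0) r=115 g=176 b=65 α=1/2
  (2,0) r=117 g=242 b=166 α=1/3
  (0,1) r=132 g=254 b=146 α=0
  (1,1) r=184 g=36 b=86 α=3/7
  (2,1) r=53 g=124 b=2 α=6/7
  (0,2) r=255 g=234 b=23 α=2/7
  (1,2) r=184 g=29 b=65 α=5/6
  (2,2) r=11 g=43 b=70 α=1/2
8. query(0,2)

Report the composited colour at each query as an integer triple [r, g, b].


at x=1,y=0 over L1,L2:
+L1 (α=2/3) → [14, 52/3, 218/3]
+L2 (α=3/5) → [289/5, 842/15, 1732/15]
→ [58, 56, 115]

query (2,0) [L1,L2] — begin 0,0,0
after L1 α=4/5: [284/5, 92/5, 764/5]
after L2 α=1/4: [1877/20, 309/5, 2917/20]
= [94, 62, 146]

(0,0) stack=L1,L2; from [0,0,0]:
L1 α=2/3: [64/3, 190/3, 108]
L2 α=2/5: [478/5, 482/5, 332/5]
= [96, 96, 66]

query (0,2) [L1,L2,L3,L4] — begin 0,0,0
L1 α=0: [0, 0, 0]
L2 α=1: [52, 86, 44]
L3 α=5/6: [37, 931/6, 202/3]
L4 α=2/7: [695/7, 7463/42, 164/3]
= [99, 178, 55]


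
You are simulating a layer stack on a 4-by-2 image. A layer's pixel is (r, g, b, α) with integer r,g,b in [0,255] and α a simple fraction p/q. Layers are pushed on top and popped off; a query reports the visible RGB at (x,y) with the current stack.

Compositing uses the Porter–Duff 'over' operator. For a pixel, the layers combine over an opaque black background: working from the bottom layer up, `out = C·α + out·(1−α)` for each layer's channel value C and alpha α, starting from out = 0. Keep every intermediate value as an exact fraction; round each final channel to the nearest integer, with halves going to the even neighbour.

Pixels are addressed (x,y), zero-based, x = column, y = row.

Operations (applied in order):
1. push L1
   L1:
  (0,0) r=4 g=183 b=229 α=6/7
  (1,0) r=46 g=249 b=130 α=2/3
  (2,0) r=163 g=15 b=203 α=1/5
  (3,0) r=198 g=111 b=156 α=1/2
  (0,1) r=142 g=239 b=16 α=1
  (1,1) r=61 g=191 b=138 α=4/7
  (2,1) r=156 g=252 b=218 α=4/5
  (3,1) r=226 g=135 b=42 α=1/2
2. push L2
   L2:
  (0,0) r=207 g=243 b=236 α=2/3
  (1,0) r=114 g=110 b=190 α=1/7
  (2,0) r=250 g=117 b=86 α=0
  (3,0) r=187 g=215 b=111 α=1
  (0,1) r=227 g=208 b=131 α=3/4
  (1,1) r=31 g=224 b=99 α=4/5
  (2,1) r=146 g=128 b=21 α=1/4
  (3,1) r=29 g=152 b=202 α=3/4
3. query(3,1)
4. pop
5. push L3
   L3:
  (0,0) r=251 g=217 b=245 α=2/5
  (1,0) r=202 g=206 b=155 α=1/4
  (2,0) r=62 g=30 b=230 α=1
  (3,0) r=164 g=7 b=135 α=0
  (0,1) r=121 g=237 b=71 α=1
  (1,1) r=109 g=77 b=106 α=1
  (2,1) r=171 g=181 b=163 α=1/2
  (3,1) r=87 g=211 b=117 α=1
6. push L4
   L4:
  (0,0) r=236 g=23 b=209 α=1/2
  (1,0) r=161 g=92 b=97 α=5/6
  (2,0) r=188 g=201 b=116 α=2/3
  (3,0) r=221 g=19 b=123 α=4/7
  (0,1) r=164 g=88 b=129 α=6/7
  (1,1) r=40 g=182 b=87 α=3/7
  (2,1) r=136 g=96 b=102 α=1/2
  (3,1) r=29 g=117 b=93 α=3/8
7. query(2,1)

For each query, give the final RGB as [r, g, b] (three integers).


at x=3,y=1 over L1,L2:
+L1 (α=1/2) → [113, 135/2, 21]
+L2 (α=3/4) → [50, 1047/8, 627/4]
= [50, 131, 157]

at x=2,y=1 over L1,L3,L4:
+L1 (α=4/5) → [624/5, 1008/5, 872/5]
+L3 (α=1/2) → [1479/10, 1913/10, 1687/10]
+L4 (α=1/2) → [2839/20, 2873/20, 2707/20]
→ [142, 144, 135]


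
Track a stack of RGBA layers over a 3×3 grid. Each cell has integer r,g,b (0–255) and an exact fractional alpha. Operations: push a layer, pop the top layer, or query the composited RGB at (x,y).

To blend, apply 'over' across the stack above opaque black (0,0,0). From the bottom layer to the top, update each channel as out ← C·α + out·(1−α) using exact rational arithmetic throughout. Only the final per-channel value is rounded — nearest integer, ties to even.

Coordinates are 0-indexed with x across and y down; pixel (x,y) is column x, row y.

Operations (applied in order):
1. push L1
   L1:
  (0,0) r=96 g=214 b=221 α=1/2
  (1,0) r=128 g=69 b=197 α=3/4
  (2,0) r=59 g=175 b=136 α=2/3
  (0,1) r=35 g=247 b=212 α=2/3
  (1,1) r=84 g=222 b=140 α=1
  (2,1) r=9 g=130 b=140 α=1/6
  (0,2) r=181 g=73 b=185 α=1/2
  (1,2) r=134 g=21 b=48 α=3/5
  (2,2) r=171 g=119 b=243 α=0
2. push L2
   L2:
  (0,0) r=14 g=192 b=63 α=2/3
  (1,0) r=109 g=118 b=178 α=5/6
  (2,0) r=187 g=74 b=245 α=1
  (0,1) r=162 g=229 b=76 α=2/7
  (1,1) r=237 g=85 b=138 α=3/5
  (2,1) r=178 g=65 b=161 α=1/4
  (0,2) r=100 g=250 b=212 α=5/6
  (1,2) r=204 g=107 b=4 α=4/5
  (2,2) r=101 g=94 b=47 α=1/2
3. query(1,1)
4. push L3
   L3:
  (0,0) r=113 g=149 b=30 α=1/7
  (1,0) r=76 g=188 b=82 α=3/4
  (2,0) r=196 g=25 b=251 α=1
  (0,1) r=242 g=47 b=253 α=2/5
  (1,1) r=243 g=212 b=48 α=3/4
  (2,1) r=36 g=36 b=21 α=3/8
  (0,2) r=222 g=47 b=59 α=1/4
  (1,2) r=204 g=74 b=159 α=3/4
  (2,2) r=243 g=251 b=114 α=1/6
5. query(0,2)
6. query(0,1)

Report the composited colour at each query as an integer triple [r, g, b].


(1,1) stack=L1,L2; from [0,0,0]:
L1 α=1: [84, 222, 140]
L2 α=3/5: [879/5, 699/5, 694/5]
rounded: [176, 140, 139]

query (0,2) [L1,L2,L3] — begin 0,0,0
+L1 (α=1/2) → [181/2, 73/2, 185/2]
+L2 (α=5/6) → [1181/12, 2573/12, 2305/12]
+L3 (α=1/4) → [2069/16, 2761/16, 2541/16]
→ [129, 173, 159]

query (0,1) [L1,L2,L3] — begin 0,0,0
L1 α=2/3: [70/3, 494/3, 424/3]
L2 α=2/7: [1322/21, 3844/21, 368/3]
L3 α=2/5: [942/7, 4502/35, 874/5]
→ [135, 129, 175]


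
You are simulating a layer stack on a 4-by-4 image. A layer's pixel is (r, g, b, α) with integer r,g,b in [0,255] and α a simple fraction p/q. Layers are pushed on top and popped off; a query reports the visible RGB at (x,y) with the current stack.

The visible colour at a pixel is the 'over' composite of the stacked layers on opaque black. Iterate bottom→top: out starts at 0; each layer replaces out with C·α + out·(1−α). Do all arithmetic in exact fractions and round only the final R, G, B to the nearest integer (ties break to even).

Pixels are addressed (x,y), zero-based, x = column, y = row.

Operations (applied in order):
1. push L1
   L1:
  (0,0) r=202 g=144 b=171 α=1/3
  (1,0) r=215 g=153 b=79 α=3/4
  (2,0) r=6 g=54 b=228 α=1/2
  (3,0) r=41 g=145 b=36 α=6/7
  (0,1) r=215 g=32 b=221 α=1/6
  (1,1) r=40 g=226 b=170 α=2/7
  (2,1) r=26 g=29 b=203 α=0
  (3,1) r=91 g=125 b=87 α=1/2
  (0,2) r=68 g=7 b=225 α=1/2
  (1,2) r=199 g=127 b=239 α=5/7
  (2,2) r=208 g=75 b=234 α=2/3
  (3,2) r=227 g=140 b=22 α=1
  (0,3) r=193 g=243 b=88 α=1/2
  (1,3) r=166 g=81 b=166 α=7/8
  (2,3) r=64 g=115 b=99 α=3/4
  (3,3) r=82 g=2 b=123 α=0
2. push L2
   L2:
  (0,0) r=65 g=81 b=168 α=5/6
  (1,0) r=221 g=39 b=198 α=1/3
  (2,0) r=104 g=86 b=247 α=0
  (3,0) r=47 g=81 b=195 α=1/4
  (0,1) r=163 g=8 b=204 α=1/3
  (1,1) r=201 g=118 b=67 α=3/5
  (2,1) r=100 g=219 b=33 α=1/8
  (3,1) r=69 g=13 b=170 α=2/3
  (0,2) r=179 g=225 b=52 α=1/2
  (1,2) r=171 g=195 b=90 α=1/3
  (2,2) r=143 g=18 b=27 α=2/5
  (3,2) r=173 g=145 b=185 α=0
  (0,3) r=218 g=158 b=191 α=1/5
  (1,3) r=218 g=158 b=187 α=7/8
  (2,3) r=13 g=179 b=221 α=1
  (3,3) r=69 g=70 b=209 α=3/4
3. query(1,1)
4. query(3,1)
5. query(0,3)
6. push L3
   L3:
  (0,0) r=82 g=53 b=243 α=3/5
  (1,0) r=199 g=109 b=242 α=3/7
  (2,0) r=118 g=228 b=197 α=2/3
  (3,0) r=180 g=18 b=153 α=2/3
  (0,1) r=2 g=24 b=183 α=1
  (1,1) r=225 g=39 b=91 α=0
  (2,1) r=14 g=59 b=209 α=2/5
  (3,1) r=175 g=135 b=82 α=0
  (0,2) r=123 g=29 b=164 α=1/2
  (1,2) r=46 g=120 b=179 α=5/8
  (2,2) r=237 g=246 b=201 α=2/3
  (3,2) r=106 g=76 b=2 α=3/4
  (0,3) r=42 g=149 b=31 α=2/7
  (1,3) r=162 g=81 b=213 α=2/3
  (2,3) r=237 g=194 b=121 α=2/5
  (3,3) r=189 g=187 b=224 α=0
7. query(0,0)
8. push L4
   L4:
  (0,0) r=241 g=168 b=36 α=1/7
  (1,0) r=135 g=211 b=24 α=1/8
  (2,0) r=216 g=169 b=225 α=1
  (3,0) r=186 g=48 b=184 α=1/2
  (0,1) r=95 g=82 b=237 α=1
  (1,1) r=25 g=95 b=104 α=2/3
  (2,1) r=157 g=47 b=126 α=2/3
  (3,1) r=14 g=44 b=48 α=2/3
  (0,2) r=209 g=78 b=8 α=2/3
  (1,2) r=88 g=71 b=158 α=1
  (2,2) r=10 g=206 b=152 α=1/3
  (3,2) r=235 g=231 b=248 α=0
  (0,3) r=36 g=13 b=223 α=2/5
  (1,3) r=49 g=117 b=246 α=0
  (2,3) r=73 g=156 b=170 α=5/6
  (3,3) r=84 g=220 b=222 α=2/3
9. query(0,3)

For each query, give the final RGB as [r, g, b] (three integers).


at x=1,y=1 over L1,L2:
L1 α=2/7: [80/7, 452/7, 340/7]
L2 α=3/5: [4381/35, 3382/35, 2087/35]
= [125, 97, 60]

query (3,1) [L1,L2] — begin 0,0,0
after L1 α=1/2: [91/2, 125/2, 87/2]
after L2 α=2/3: [367/6, 59/2, 767/6]
rounded: [61, 30, 128]

at x=0,y=3 over L1,L2:
after L1 α=1/2: [193/2, 243/2, 44]
after L2 α=1/5: [604/5, 644/5, 367/5]
rounded: [121, 129, 73]

query (0,0) [L1,L2,L3] — begin 0,0,0
after L1 α=1/3: [202/3, 48, 57]
after L2 α=5/6: [1177/18, 151/2, 299/2]
after L3 α=3/5: [3391/45, 62, 1028/5]
= [75, 62, 206]

at x=0,y=3 over L1,L2,L3,L4:
after L1 α=1/2: [193/2, 243/2, 44]
after L2 α=1/5: [604/5, 644/5, 367/5]
after L3 α=2/7: [688/7, 942/7, 429/7]
after L4 α=2/5: [2568/35, 3008/35, 4409/35]
→ [73, 86, 126]


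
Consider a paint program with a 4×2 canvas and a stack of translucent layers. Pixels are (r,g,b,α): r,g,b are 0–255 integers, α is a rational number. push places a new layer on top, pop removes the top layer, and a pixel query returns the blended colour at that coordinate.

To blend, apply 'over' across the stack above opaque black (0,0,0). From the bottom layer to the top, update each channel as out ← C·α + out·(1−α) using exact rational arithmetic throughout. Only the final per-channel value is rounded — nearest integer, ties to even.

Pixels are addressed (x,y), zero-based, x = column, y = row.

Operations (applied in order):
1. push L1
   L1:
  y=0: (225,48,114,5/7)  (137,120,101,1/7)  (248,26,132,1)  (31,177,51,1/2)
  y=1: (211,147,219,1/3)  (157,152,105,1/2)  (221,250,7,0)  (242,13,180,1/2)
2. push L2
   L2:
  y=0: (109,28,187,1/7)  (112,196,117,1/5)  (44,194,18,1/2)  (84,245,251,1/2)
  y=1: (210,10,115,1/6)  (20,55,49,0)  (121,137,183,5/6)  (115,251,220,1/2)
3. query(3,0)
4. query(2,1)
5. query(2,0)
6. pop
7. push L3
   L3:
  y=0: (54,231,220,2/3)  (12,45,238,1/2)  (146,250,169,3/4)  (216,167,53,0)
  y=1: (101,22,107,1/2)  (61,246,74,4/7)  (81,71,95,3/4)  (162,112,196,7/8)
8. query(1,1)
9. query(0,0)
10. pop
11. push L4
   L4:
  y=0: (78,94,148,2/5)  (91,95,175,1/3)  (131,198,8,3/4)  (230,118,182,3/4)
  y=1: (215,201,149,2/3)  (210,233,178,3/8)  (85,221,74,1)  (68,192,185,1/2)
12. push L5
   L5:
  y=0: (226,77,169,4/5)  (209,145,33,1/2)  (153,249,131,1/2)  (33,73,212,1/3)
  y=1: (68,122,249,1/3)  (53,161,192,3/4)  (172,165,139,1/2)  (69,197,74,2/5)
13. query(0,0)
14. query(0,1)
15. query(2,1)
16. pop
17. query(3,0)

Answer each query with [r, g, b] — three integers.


(3,0) stack=L1,L2; from [0,0,0]:
after L1 α=1/2: [31/2, 177/2, 51/2]
after L2 α=1/2: [199/4, 667/4, 553/4]
= [50, 167, 138]

at x=2,y=1 over L1,L2:
+L1 (α=0) → [0, 0, 0]
+L2 (α=5/6) → [605/6, 685/6, 305/2]
→ [101, 114, 152]

query (2,0) [L1,L2] — begin 0,0,0
after L1 α=1: [248, 26, 132]
after L2 α=1/2: [146, 110, 75]
→ [146, 110, 75]

query (1,1) [L1,L3] — begin 0,0,0
+L1 (α=1/2) → [157/2, 76, 105/2]
+L3 (α=4/7) → [137/2, 1212/7, 907/14]
→ [68, 173, 65]

(0,0) stack=L1,L3; from [0,0,0]:
+L1 (α=5/7) → [1125/7, 240/7, 570/7]
+L3 (α=2/3) → [627/7, 1158/7, 3650/21]
= [90, 165, 174]

at x=0,y=0 over L1,L4,L5:
L1 α=5/7: [1125/7, 240/7, 570/7]
L4 α=2/5: [4467/35, 2036/35, 3782/35]
L5 α=4/5: [36107/175, 12816/175, 27442/175]
= [206, 73, 157]

(0,1) stack=L1,L4,L5; from [0,0,0]:
L1 α=1/3: [211/3, 49, 73]
L4 α=2/3: [1501/9, 451/3, 371/3]
L5 α=1/3: [3614/27, 1268/9, 1489/9]
→ [134, 141, 165]

(2,1) stack=L1,L4,L5; from [0,0,0]:
L1 α=0: [0, 0, 0]
L4 α=1: [85, 221, 74]
L5 α=1/2: [257/2, 193, 213/2]
rounded: [128, 193, 106]

query (3,0) [L1,L4] — begin 0,0,0
after L1 α=1/2: [31/2, 177/2, 51/2]
after L4 α=3/4: [1411/8, 885/8, 1143/8]
= [176, 111, 143]


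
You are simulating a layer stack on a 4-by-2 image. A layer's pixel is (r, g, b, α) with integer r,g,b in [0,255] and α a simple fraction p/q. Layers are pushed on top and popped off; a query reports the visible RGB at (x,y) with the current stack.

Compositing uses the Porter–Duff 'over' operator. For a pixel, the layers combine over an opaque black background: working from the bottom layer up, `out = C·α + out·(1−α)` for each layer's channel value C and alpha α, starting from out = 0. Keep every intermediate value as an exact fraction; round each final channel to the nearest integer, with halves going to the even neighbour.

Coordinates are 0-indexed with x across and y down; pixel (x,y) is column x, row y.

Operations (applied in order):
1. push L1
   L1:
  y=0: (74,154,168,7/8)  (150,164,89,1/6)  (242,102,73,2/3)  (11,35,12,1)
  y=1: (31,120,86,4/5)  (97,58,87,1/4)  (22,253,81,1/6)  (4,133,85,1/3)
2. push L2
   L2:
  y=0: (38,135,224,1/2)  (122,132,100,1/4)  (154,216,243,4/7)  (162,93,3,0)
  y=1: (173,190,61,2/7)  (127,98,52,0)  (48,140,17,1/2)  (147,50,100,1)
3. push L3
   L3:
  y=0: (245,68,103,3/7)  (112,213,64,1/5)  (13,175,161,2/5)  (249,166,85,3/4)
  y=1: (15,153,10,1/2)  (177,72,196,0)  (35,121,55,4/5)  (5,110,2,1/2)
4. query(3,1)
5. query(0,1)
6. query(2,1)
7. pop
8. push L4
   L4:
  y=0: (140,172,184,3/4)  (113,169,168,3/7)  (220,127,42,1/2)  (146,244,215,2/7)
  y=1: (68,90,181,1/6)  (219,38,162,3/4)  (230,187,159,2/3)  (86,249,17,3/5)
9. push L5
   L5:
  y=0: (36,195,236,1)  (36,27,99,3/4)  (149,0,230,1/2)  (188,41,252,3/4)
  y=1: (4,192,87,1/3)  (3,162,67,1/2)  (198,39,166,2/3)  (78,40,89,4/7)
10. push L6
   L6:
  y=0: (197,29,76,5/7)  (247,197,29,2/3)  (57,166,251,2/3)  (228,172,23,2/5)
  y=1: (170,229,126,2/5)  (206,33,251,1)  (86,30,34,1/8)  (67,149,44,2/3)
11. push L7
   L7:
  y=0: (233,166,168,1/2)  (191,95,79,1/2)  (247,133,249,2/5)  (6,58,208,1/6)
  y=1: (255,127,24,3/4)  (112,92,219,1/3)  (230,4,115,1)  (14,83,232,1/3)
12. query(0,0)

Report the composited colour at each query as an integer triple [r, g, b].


query (3,1) [L1,L2,L3] — begin 0,0,0
L1 α=1/3: [4/3, 133/3, 85/3]
L2 α=1: [147, 50, 100]
L3 α=1/2: [76, 80, 51]
rounded: [76, 80, 51]

at x=0,y=1 over L1,L2,L3:
L1 α=4/5: [124/5, 96, 344/5]
L2 α=2/7: [470/7, 860/7, 466/7]
L3 α=1/2: [575/14, 1931/14, 268/7]
= [41, 138, 38]

query (2,1) [L1,L2,L3] — begin 0,0,0
+L1 (α=1/6) → [11/3, 253/6, 27/2]
+L2 (α=1/2) → [155/6, 1093/12, 61/4]
+L3 (α=4/5) → [199/6, 6901/60, 941/20]
→ [33, 115, 47]

query (0,0) [L1,L2,L4,L5,L6,L7] — begin 0,0,0
L1 α=7/8: [259/4, 539/4, 147]
L2 α=1/2: [411/8, 1079/8, 371/2]
L4 α=3/4: [3771/32, 5207/32, 1475/8]
L5 α=1: [36, 195, 236]
L6 α=5/7: [151, 535/7, 852/7]
L7 α=1/2: [192, 1697/14, 1014/7]
= [192, 121, 145]


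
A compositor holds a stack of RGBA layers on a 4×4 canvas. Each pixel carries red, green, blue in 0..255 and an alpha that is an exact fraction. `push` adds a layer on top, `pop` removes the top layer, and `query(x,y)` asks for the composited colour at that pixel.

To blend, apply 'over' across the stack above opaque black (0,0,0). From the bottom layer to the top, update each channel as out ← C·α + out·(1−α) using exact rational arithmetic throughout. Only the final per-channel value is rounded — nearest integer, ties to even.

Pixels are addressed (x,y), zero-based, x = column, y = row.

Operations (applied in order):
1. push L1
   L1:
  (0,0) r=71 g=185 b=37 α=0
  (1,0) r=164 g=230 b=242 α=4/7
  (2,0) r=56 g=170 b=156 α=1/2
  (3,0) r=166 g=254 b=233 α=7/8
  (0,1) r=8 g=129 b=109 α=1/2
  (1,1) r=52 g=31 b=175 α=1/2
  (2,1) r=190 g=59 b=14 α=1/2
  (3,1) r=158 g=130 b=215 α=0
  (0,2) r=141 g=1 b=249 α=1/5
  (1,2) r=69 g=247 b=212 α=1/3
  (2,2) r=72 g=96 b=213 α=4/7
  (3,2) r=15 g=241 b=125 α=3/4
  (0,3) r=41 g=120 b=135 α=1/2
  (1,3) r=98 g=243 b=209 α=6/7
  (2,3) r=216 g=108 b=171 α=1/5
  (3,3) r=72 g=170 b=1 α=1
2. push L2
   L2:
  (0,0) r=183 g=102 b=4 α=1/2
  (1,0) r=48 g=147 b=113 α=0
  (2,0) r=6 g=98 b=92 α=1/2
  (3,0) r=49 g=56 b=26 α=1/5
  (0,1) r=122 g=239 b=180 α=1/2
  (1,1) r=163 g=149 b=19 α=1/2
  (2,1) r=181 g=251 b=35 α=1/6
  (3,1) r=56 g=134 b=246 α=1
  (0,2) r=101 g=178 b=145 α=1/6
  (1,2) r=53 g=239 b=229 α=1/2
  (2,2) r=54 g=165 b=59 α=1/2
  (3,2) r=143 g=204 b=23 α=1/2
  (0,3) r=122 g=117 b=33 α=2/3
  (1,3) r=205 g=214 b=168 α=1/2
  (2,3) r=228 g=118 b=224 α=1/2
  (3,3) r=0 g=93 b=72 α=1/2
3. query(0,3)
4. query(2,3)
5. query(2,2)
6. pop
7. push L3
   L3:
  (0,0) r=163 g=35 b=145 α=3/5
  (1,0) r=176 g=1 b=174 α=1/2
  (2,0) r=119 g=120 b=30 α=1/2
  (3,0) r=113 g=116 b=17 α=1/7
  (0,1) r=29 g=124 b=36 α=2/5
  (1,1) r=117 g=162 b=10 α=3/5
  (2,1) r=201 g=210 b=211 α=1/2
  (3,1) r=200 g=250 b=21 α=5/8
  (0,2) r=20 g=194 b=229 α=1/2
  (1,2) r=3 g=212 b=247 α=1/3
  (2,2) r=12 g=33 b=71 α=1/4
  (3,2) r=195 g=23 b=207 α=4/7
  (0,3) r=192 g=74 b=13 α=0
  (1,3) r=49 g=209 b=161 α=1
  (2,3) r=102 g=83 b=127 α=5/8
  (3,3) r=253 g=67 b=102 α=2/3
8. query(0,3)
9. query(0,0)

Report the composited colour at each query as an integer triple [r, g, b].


at x=0,y=3 over L1,L2:
after L1 α=1/2: [41/2, 60, 135/2]
after L2 α=2/3: [529/6, 98, 89/2]
→ [88, 98, 44]

at x=2,y=3 over L1,L2:
after L1 α=1/5: [216/5, 108/5, 171/5]
after L2 α=1/2: [678/5, 349/5, 1291/10]
→ [136, 70, 129]

query (2,2) [L1,L2] — begin 0,0,0
L1 α=4/7: [288/7, 384/7, 852/7]
L2 α=1/2: [333/7, 1539/14, 1265/14]
= [48, 110, 90]

at x=0,y=3 over L1,L3:
L1 α=1/2: [41/2, 60, 135/2]
L3 α=0: [41/2, 60, 135/2]
rounded: [20, 60, 68]

query (0,0) [L1,L3] — begin 0,0,0
L1 α=0: [0, 0, 0]
L3 α=3/5: [489/5, 21, 87]
rounded: [98, 21, 87]


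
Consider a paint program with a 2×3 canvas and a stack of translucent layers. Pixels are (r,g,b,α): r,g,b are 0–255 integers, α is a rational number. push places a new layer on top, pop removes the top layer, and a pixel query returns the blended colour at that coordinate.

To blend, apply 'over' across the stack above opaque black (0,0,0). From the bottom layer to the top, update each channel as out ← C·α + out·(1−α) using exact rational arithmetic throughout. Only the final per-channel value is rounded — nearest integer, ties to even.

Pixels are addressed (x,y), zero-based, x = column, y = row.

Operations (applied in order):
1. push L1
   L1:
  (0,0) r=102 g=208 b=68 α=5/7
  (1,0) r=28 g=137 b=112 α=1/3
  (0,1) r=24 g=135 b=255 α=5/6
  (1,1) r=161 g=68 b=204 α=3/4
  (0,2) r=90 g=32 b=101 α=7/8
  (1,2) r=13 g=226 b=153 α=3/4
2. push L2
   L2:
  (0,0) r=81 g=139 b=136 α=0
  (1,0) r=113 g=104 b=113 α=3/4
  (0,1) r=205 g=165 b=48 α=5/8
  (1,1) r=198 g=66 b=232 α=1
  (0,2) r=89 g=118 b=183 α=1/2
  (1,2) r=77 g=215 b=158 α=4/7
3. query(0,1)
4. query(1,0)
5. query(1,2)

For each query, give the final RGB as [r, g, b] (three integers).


(0,1) stack=L1,L2; from [0,0,0]:
L1 α=5/6: [20, 225/2, 425/2]
L2 α=5/8: [1085/8, 2325/16, 1755/16]
→ [136, 145, 110]

at x=1,y=0 over L1,L2:
+L1 (α=1/3) → [28/3, 137/3, 112/3]
+L2 (α=3/4) → [1045/12, 1073/12, 1129/12]
→ [87, 89, 94]

at x=1,y=2 over L1,L2:
L1 α=3/4: [39/4, 339/2, 459/4]
L2 α=4/7: [1349/28, 391/2, 3905/28]
= [48, 196, 139]


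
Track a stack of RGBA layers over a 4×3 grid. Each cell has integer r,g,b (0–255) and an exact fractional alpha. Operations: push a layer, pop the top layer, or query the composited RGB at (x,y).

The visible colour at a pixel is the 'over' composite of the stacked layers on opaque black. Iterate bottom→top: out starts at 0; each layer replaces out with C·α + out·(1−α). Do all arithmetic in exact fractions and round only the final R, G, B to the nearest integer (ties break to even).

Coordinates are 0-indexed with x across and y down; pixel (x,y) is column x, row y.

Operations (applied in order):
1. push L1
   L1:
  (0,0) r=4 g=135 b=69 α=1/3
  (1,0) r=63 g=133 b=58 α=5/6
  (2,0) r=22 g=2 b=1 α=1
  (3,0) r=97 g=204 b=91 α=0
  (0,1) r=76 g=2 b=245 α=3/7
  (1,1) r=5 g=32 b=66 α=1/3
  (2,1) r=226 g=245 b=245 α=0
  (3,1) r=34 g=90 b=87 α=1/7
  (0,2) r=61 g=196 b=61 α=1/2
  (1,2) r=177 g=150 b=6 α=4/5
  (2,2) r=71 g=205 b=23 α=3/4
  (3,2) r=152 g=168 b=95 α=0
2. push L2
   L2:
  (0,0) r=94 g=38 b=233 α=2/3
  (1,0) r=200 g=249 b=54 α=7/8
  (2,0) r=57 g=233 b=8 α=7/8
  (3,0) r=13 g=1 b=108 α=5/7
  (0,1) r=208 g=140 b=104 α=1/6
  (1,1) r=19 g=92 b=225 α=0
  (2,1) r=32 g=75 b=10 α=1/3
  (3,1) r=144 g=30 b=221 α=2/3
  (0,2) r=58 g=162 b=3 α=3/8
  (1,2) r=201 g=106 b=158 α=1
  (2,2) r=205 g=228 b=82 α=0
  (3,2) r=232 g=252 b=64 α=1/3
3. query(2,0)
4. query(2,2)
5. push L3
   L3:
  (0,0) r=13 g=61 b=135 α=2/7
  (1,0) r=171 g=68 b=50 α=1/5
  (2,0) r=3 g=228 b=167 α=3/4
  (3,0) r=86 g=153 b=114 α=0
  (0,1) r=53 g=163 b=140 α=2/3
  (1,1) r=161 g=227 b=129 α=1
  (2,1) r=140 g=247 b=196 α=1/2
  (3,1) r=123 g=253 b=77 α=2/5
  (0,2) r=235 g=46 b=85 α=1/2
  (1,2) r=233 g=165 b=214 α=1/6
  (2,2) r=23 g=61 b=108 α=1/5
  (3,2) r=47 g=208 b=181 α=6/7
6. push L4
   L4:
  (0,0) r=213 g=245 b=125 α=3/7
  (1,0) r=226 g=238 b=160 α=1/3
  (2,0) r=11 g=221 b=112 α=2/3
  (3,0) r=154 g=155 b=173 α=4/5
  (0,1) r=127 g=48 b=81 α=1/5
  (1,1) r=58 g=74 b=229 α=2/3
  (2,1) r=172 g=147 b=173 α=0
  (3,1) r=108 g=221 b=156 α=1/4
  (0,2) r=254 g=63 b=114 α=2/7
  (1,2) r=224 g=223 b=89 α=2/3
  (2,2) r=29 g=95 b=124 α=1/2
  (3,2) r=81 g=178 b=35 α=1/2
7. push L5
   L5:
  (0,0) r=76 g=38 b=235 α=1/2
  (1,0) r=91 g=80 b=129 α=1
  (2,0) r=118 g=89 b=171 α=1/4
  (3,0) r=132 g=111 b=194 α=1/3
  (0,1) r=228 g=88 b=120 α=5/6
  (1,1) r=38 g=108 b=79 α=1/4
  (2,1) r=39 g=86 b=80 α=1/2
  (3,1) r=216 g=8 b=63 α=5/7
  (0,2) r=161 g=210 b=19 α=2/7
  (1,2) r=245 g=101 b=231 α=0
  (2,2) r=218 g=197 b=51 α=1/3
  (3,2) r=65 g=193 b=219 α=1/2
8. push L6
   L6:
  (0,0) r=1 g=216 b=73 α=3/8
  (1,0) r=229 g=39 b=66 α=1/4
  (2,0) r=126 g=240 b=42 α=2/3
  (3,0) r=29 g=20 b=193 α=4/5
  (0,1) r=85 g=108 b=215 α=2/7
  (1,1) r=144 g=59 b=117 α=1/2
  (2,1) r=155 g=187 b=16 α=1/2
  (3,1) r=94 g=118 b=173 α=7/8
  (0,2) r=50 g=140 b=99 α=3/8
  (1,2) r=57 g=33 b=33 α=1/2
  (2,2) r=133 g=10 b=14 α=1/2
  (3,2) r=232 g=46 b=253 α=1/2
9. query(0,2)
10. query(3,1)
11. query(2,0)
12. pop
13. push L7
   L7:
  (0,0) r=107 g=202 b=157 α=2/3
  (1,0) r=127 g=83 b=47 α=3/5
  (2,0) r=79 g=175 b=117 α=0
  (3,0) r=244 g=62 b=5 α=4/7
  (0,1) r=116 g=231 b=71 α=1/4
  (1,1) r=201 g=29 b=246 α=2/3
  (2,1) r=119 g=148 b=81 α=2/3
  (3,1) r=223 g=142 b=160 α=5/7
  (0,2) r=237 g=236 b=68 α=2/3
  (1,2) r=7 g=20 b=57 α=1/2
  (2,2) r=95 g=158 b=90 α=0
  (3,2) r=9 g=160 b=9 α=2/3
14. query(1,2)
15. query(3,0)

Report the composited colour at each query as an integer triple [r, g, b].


at x=2,y=0 over L1,L2:
+L1 (α=1) → [22, 2, 1]
+L2 (α=7/8) → [421/8, 1633/8, 57/8]
→ [53, 204, 7]

query (2,2) [L1,L2] — begin 0,0,0
L1 α=3/4: [213/4, 615/4, 69/4]
L2 α=0: [213/4, 615/4, 69/4]
→ [53, 154, 17]

(0,2) stack=L1,L2,L3,L4,L5,L6; from [0,0,0]:
after L1 α=1/2: [61/2, 98, 61/2]
after L2 α=3/8: [653/16, 122, 323/16]
after L3 α=1/2: [4413/32, 84, 1683/32]
after L4 α=2/7: [38321/224, 78, 15711/224]
after L5 α=2/7: [263733/1568, 810/7, 87067/1568]
after L6 α=3/8: [1553865/12544, 3495/28, 901031/12544]
= [124, 125, 72]

query (3,1) [L1,L2,L3,L4,L5,L6] — begin 0,0,0
after L1 α=1/7: [34/7, 90/7, 87/7]
after L2 α=2/3: [2050/21, 170/7, 3181/21]
after L3 α=2/5: [3772/35, 4052/35, 4259/35]
after L4 α=1/4: [3774/35, 19891/140, 18237/140]
after L5 α=5/7: [45348/245, 22691/490, 40287/490]
after L6 α=7/8: [103279/980, 427431/3920, 633677/3920]
rounded: [105, 109, 162]

(2,0) stack=L1,L2,L3,L4,L5,L6; from [0,0,0]:
L1 α=1: [22, 2, 1]
L2 α=7/8: [421/8, 1633/8, 57/8]
L3 α=3/4: [493/32, 7105/32, 4065/32]
L4 α=2/3: [399/32, 7083/32, 11233/96]
L5 α=1/4: [4973/128, 24097/128, 16705/128]
L6 α=2/3: [37229/384, 85537/384, 27457/384]
→ [97, 223, 72]

(1,2) stack=L1,L2,L3,L4,L5,L7; from [0,0,0]:
+L1 (α=4/5) → [708/5, 120, 24/5]
+L2 (α=1) → [201, 106, 158]
+L3 (α=1/6) → [619/3, 695/6, 502/3]
+L4 (α=2/3) → [1963/9, 3371/18, 1036/9]
+L5 (α=0) → [1963/9, 3371/18, 1036/9]
+L7 (α=1/2) → [1013/9, 3731/36, 1549/18]
= [113, 104, 86]

(3,0) stack=L1,L2,L3,L4,L5,L7; from [0,0,0]:
after L1 α=0: [0, 0, 0]
after L2 α=5/7: [65/7, 5/7, 540/7]
after L3 α=0: [65/7, 5/7, 540/7]
after L4 α=4/5: [4377/35, 869/7, 5384/35]
after L5 α=1/3: [4458/35, 2515/21, 17558/105]
after L7 α=4/7: [47534/245, 4251/49, 18258/245]
→ [194, 87, 75]


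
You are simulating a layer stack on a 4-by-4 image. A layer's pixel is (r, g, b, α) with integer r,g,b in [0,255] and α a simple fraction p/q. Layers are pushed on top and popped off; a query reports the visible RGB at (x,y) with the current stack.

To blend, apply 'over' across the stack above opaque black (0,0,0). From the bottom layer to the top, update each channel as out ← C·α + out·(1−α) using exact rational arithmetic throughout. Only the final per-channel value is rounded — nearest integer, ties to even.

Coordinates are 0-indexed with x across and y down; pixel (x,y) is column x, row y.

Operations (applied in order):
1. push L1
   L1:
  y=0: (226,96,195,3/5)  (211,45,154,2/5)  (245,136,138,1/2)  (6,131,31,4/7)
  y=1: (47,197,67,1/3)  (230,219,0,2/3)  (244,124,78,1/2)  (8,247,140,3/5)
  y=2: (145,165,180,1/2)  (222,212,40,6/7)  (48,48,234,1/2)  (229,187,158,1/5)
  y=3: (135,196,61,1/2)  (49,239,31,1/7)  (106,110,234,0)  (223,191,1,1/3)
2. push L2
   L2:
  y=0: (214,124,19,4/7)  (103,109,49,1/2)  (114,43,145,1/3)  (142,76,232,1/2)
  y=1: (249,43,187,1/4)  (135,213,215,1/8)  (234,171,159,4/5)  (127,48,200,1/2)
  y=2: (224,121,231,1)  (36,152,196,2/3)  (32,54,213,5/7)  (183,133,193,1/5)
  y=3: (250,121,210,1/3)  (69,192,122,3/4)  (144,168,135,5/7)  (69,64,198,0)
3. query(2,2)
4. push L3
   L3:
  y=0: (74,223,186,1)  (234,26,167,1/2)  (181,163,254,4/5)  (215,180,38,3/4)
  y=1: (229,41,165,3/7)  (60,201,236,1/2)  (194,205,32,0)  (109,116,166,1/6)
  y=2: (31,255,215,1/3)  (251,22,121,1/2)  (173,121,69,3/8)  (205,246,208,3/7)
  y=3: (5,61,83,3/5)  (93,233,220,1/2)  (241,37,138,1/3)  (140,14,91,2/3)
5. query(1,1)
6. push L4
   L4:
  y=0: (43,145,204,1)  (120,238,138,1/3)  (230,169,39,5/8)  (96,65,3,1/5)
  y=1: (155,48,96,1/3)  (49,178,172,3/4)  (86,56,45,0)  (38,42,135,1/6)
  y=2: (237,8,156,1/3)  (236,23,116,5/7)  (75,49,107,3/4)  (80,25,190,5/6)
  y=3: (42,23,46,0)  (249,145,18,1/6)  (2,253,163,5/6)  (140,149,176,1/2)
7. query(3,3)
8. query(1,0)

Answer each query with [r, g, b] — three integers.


(2,2) stack=L1,L2; from [0,0,0]:
L1 α=1/2: [24, 24, 117]
L2 α=5/7: [208/7, 318/7, 1299/7]
rounded: [30, 45, 186]

at x=1,y=1 over L1,L2,L3:
+L1 (α=2/3) → [460/3, 146, 0]
+L2 (α=1/8) → [3625/24, 1235/8, 215/8]
+L3 (α=1/2) → [5065/48, 2843/16, 2103/16]
rounded: [106, 178, 131]

at x=3,y=3 over L1,L2,L3,L4:
L1 α=1/3: [223/3, 191/3, 1/3]
L2 α=0: [223/3, 191/3, 1/3]
L3 α=2/3: [1063/9, 275/9, 547/9]
L4 α=1/2: [2323/18, 808/9, 2131/18]
rounded: [129, 90, 118]

query (1,0) [L1,L2,L3,L4] — begin 0,0,0
after L1 α=2/5: [422/5, 18, 308/5]
after L2 α=1/2: [937/10, 127/2, 553/10]
after L3 α=1/2: [3277/20, 179/4, 2223/20]
after L4 α=1/3: [4477/30, 655/6, 1201/10]
= [149, 109, 120]


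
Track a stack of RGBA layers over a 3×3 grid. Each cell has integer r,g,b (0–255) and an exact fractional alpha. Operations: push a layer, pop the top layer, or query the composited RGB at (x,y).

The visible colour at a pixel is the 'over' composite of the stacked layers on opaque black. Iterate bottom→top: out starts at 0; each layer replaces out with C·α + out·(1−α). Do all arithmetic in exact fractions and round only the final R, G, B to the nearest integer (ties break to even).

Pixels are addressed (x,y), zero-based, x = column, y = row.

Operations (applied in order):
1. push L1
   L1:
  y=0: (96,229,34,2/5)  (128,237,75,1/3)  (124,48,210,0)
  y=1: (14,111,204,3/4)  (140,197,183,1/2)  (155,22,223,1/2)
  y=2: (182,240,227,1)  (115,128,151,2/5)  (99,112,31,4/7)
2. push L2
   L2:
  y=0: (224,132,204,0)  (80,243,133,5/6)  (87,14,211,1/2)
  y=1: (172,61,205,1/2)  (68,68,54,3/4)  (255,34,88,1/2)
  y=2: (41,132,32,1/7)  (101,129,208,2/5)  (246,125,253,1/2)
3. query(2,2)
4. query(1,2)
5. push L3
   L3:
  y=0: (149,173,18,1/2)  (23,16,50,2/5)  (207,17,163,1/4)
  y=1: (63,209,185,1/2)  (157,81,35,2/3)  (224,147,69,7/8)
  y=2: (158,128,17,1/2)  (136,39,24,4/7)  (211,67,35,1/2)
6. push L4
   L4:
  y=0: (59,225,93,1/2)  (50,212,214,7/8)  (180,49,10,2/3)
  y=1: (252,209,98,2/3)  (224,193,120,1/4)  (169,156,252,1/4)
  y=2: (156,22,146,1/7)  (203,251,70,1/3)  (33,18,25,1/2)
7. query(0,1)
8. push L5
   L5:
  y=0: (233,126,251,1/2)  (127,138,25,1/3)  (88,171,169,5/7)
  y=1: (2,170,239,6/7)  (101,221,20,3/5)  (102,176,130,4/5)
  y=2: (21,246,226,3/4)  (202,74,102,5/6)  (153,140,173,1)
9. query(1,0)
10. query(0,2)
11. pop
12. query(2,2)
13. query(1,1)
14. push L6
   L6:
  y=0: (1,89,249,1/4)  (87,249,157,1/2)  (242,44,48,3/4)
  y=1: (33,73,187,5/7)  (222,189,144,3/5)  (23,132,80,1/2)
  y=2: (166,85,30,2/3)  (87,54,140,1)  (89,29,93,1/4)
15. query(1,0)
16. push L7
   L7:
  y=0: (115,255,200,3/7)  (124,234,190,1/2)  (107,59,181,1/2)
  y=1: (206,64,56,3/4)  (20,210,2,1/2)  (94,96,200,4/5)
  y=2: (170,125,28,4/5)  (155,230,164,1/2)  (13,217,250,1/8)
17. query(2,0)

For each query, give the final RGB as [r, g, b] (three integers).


at x=2,y=2 over L1,L2:
after L1 α=4/7: [396/7, 64, 124/7]
after L2 α=1/2: [1059/7, 189/2, 1895/14]
= [151, 94, 135]

at x=1,y=2 over L1,L2:
after L1 α=2/5: [46, 256/5, 302/5]
after L2 α=2/5: [68, 2058/25, 2986/25]
rounded: [68, 82, 119]

at x=0,y=1 over L1,L2,L3,L4:
after L1 α=3/4: [21/2, 333/4, 153]
after L2 α=1/2: [365/4, 577/8, 179]
after L3 α=1/2: [617/8, 2249/16, 182]
after L4 α=2/3: [4649/24, 2979/16, 126]
→ [194, 186, 126]

query (1,0) [L1,L2,L3,L4,L5] — begin 0,0,0
+L1 (α=1/3) → [128/3, 79, 25]
+L2 (α=5/6) → [664/9, 647/3, 115]
+L3 (α=2/5) → [802/15, 679/5, 89]
+L4 (α=7/8) → [1513/30, 8099/40, 1587/8]
+L5 (α=1/3) → [3418/45, 10859/60, 1687/12]
= [76, 181, 141]

(0,2) stack=L1,L2,L3,L4,L5; from [0,0,0]:
L1 α=1: [182, 240, 227]
L2 α=1/7: [1133/7, 1572/7, 1394/7]
L3 α=1/2: [2239/14, 1234/7, 1513/14]
L4 α=1/7: [7809/49, 7558/49, 5561/49]
L5 α=3/4: [2724/49, 10930/49, 38783/196]
→ [56, 223, 198]

at x=2,y=2 over L1,L2,L3,L4:
after L1 α=4/7: [396/7, 64, 124/7]
after L2 α=1/2: [1059/7, 189/2, 1895/14]
after L3 α=1/2: [1268/7, 323/4, 2385/28]
after L4 α=1/2: [1499/14, 395/8, 3085/56]
= [107, 49, 55]

at x=1,y=1 over L1,L2,L3,L4:
L1 α=1/2: [70, 197/2, 183/2]
L2 α=3/4: [137/2, 605/8, 507/8]
L3 α=2/3: [255/2, 1901/24, 1067/24]
L4 α=1/4: [1213/8, 3445/32, 2027/32]
= [152, 108, 63]

(1,0) stack=L1,L2,L3,L4,L6; from [0,0,0]:
after L1 α=1/3: [128/3, 79, 25]
after L2 α=5/6: [664/9, 647/3, 115]
after L3 α=2/5: [802/15, 679/5, 89]
after L4 α=7/8: [1513/30, 8099/40, 1587/8]
after L6 α=1/2: [4123/60, 18059/80, 2843/16]
rounded: [69, 226, 178]

query (2,0) [L1,L2,L3,L4,L6,L7] — begin 0,0,0
+L1 (α=0) → [0, 0, 0]
+L2 (α=1/2) → [87/2, 7, 211/2]
+L3 (α=1/4) → [675/8, 19/2, 959/8]
+L4 (α=2/3) → [1185/8, 215/6, 373/8]
+L6 (α=3/4) → [6993/32, 1007/24, 1525/32]
+L7 (α=1/2) → [10417/64, 2423/48, 7317/64]
= [163, 50, 114]


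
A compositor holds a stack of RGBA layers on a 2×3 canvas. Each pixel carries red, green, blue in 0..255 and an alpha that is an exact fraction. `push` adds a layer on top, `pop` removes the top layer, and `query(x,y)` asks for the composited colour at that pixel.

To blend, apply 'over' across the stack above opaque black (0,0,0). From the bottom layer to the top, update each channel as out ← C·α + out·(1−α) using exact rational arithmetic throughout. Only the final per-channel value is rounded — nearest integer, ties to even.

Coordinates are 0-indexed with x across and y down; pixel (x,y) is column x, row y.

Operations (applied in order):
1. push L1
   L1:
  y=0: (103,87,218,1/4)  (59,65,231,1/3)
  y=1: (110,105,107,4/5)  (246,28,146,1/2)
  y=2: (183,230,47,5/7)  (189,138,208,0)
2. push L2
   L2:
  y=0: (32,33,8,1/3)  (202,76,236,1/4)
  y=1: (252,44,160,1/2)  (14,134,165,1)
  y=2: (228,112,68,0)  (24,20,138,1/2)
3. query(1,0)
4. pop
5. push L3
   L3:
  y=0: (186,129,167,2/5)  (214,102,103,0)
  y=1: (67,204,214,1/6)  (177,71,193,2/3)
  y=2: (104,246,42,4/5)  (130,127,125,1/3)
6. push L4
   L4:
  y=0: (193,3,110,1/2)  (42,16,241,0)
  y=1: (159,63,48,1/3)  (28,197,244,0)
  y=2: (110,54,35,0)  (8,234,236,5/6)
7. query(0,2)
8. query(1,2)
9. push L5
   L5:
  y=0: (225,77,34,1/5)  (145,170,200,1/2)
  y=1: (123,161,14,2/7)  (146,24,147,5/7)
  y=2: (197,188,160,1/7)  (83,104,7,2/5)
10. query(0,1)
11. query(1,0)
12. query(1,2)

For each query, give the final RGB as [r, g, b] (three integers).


query (1,0) [L1,L2] — begin 0,0,0
+L1 (α=1/3) → [59/3, 65/3, 77]
+L2 (α=1/4) → [261/4, 141/4, 467/4]
rounded: [65, 35, 117]

(0,2) stack=L1,L3,L4; from [0,0,0]:
after L1 α=5/7: [915/7, 1150/7, 235/7]
after L3 α=4/5: [3827/35, 8038/35, 1411/35]
after L4 α=0: [3827/35, 8038/35, 1411/35]
rounded: [109, 230, 40]

query (1,2) [L1,L3,L4] — begin 0,0,0
after L1 α=0: [0, 0, 0]
after L3 α=1/3: [130/3, 127/3, 125/3]
after L4 α=5/6: [125/9, 3637/18, 3665/18]
→ [14, 202, 204]

(0,1) stack=L1,L3,L4,L5; from [0,0,0]:
L1 α=4/5: [88, 84, 428/5]
L3 α=1/6: [169/2, 104, 107]
L4 α=1/3: [328/3, 271/3, 262/3]
L5 α=2/7: [2378/21, 2321/21, 1394/21]
rounded: [113, 111, 66]

at x=1,y=0 over L1,L3,L4,L5:
L1 α=1/3: [59/3, 65/3, 77]
L3 α=0: [59/3, 65/3, 77]
L4 α=0: [59/3, 65/3, 77]
L5 α=1/2: [247/3, 575/6, 277/2]
= [82, 96, 138]

(1,2) stack=L1,L3,L4,L5; from [0,0,0]:
L1 α=0: [0, 0, 0]
L3 α=1/3: [130/3, 127/3, 125/3]
L4 α=5/6: [125/9, 3637/18, 3665/18]
L5 α=2/5: [623/15, 977/6, 3749/30]
→ [42, 163, 125]


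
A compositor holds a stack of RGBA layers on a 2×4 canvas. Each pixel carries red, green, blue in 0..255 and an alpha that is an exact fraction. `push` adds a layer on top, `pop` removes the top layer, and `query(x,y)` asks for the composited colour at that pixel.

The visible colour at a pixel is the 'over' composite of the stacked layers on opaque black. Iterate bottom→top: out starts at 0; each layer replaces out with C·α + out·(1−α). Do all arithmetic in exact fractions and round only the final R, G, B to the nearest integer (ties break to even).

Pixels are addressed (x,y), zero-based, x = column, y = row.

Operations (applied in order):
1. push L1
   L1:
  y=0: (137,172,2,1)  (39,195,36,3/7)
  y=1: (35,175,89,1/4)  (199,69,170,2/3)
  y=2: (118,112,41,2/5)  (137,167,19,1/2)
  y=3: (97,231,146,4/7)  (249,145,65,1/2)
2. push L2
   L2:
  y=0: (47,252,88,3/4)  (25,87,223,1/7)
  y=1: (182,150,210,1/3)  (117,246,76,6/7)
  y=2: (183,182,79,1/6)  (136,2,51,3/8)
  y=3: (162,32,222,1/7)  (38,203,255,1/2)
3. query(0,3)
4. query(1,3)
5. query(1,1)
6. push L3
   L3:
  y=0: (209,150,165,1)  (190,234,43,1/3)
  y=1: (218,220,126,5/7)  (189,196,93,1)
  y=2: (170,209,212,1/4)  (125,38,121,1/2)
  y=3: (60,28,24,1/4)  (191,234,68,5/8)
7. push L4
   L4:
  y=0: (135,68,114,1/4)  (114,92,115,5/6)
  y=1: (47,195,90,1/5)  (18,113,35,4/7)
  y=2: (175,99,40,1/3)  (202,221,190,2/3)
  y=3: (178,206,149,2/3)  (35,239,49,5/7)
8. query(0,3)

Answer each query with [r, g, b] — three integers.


at x=0,y=3 over L1,L2:
L1 α=4/7: [388/7, 132, 584/7]
L2 α=1/7: [3462/49, 824/7, 5058/49]
→ [71, 118, 103]

at x=1,y=3 over L1,L2:
L1 α=1/2: [249/2, 145/2, 65/2]
L2 α=1/2: [325/4, 551/4, 575/4]
→ [81, 138, 144]

query (1,1) [L1,L2] — begin 0,0,0
L1 α=2/3: [398/3, 46, 340/3]
L2 α=6/7: [2504/21, 1522/7, 244/3]
→ [119, 217, 81]

at x=0,y=3 over L1,L2,L3,L4:
after L1 α=4/7: [388/7, 132, 584/7]
after L2 α=1/7: [3462/49, 824/7, 5058/49]
after L3 α=1/4: [6663/98, 667/7, 8175/98]
after L4 α=2/3: [41551/294, 3551/21, 37379/294]
= [141, 169, 127]


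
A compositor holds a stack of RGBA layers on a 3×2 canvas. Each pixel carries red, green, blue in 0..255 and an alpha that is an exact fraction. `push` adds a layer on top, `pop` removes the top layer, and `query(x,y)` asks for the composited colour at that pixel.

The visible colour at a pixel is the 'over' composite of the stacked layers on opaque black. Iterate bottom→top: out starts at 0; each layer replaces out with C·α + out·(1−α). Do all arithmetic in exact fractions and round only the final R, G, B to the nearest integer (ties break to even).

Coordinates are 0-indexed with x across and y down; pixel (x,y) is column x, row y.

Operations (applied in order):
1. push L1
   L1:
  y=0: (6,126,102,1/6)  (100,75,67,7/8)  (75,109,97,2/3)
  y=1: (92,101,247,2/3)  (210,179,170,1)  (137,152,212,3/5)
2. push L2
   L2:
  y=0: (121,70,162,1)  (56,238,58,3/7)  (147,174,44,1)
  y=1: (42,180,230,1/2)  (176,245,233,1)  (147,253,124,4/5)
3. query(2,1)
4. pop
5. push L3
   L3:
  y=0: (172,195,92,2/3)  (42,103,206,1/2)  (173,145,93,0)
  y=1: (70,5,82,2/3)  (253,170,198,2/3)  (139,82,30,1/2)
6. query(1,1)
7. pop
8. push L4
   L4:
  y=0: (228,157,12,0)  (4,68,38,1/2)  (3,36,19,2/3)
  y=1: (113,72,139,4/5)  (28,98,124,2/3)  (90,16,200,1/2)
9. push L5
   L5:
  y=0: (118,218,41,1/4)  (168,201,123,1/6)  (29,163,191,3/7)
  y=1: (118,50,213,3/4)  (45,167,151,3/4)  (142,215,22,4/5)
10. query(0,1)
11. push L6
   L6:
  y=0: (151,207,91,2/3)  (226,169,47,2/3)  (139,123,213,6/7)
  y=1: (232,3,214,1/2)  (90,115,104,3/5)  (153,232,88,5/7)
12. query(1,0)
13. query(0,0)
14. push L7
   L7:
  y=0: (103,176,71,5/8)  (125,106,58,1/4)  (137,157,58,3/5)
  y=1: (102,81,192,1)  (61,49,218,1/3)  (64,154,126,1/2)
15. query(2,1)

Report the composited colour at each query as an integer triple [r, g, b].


query (2,1) [L1,L2] — begin 0,0,0
L1 α=3/5: [411/5, 456/5, 636/5]
L2 α=4/5: [3351/25, 5516/25, 3116/25]
rounded: [134, 221, 125]

at x=1,y=1 over L1,L3:
L1 α=1: [210, 179, 170]
L3 α=2/3: [716/3, 173, 566/3]
→ [239, 173, 189]

query (0,1) [L1,L4,L5] — begin 0,0,0
after L1 α=2/3: [184/3, 202/3, 494/3]
after L4 α=4/5: [308/3, 1066/15, 2162/15]
after L5 α=3/4: [685/6, 829/15, 11747/60]
= [114, 55, 196]

(1,0) stack=L1,L4,L5,L6; from [0,0,0]:
after L1 α=7/8: [175/2, 525/8, 469/8]
after L4 α=1/2: [183/4, 1069/16, 773/16]
after L5 α=1/6: [529/8, 8561/96, 5833/96]
after L6 α=2/3: [4145/24, 41009/288, 14857/288]
→ [173, 142, 52]

(0,0) stack=L1,L4,L5,L6; from [0,0,0]:
L1 α=1/6: [1, 21, 17]
L4 α=0: [1, 21, 17]
L5 α=1/4: [121/4, 281/4, 23]
L6 α=2/3: [443/4, 1937/12, 205/3]
→ [111, 161, 68]

at x=2,y=1 over L1,L4,L5,L6,L7:
L1 α=3/5: [411/5, 456/5, 636/5]
L4 α=1/2: [861/10, 268/5, 818/5]
L5 α=4/5: [6541/50, 4568/25, 1258/25]
L6 α=5/7: [25666/175, 5448/25, 13516/175]
L7 α=1/2: [18433/175, 4649/25, 17783/175]
= [105, 186, 102]


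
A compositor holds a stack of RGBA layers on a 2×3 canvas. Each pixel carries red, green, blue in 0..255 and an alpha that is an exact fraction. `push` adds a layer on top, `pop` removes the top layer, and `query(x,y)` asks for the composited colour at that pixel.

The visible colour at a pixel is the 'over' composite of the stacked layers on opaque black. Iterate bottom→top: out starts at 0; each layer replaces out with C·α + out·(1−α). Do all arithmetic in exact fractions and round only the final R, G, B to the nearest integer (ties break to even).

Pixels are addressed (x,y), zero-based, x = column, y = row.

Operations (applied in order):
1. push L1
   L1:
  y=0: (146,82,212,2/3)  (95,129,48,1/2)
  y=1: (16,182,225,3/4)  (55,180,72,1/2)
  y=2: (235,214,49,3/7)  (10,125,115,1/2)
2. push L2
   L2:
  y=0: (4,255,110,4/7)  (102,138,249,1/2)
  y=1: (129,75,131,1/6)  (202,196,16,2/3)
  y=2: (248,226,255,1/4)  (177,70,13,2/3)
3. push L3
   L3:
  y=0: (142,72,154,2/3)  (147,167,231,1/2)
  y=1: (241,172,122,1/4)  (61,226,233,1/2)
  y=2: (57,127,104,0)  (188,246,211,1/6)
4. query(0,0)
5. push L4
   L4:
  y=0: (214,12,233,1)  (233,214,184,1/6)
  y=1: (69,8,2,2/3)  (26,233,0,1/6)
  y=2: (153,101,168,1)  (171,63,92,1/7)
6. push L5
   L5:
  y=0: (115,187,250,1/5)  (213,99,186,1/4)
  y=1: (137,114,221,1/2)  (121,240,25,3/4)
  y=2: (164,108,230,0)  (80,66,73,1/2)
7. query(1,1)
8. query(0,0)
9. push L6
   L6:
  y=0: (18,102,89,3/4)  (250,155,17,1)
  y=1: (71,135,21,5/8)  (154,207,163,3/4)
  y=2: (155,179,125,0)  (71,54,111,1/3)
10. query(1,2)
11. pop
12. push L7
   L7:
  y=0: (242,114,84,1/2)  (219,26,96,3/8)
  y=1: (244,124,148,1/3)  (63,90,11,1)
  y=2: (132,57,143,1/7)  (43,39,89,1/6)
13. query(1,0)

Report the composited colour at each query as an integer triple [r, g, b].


(0,0) stack=L1,L2,L3; from [0,0,0]:
L1 α=2/3: [292/3, 164/3, 424/3]
L2 α=4/7: [44, 1184/7, 864/7]
L3 α=2/3: [328/3, 2192/21, 3020/21]
rounded: [109, 104, 144]

at x=1,y=1 over L1,L2,L3,L4,L5:
L1 α=1/2: [55/2, 90, 36]
L2 α=2/3: [863/6, 482/3, 68/3]
L3 α=1/2: [1229/12, 580/3, 767/6]
L4 α=1/6: [6457/72, 3599/18, 3835/36]
L5 α=3/4: [32593/288, 16559/72, 6535/144]
→ [113, 230, 45]

(0,0) stack=L1,L2,L3,L4,L5; from [0,0,0]:
L1 α=2/3: [292/3, 164/3, 424/3]
L2 α=4/7: [44, 1184/7, 864/7]
L3 α=2/3: [328/3, 2192/21, 3020/21]
L4 α=1: [214, 12, 233]
L5 α=1/5: [971/5, 47, 1182/5]
= [194, 47, 236]

(1,2) stack=L1,L2,L3,L4,L5,L6; from [0,0,0]:
+L1 (α=1/2) → [5, 125/2, 115/2]
+L2 (α=2/3) → [359/3, 135/2, 167/6]
+L3 (α=1/6) → [2359/18, 389/4, 2101/36]
+L4 (α=1/7) → [2872/21, 1293/14, 379/6]
+L5 (α=1/2) → [2276/21, 2217/28, 817/12]
+L6 (α=1/3) → [6043/63, 991/14, 1483/18]
= [96, 71, 82]

query (1,0) [L1,L2,L3,L4,L5,L7] — begin 0,0,0
L1 α=1/2: [95/2, 129/2, 24]
L2 α=1/2: [299/4, 405/4, 273/2]
L3 α=1/2: [887/8, 1073/8, 735/4]
L4 α=1/6: [6299/48, 2359/16, 4411/24]
L5 α=1/4: [9707/64, 8661/64, 5899/32]
L7 α=3/8: [90583/512, 48297/512, 38711/256]
→ [177, 94, 151]
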